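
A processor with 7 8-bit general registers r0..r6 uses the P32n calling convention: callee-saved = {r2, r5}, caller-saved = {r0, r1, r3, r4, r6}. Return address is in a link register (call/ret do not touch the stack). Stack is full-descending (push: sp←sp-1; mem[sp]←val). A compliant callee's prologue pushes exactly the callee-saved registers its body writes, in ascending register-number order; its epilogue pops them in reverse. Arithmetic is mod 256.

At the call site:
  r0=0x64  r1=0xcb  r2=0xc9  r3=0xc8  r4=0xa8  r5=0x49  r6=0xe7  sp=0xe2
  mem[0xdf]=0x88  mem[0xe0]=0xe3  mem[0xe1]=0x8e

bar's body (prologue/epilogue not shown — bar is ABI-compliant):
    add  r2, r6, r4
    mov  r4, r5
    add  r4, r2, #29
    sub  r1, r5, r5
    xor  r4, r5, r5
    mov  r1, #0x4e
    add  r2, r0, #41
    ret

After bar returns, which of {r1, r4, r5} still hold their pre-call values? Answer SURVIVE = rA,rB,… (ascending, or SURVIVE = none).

prologue: push r2 -> mem[0xe1]=0xc9, sp=0xe1
body[0] add  r2, r6, r4 -> r2=0x8f
body[1] mov  r4, r5 -> r4=0x49
body[2] add  r4, r2, #29 -> r4=0xac
body[3] sub  r1, r5, r5 -> r1=0x00
body[4] xor  r4, r5, r5 -> r4=0x00
body[5] mov  r1, #0x4e -> r1=0x4e
body[6] add  r2, r0, #41 -> r2=0x8d
epilogue: pop r2=0xc9, sp=0xe2
r1: caller-saved, written=True
r4: caller-saved, written=True
r5: callee-saved, written=False

SURVIVE = r5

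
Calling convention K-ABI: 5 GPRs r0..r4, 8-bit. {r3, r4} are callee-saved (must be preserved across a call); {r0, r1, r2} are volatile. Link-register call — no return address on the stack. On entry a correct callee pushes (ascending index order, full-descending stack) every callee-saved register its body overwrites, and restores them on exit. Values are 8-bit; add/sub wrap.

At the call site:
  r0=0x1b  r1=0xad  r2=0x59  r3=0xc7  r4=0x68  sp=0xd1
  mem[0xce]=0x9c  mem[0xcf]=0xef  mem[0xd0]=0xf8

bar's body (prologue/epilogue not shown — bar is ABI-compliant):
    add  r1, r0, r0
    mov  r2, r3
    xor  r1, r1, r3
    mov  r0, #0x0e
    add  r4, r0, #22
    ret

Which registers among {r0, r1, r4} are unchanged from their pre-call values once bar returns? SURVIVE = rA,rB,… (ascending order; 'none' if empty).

SURVIVE = r4

prologue: push r4 -> mem[0xd0]=0x68, sp=0xd0
body[0] add  r1, r0, r0 -> r1=0x36
body[1] mov  r2, r3 -> r2=0xc7
body[2] xor  r1, r1, r3 -> r1=0xf1
body[3] mov  r0, #0x0e -> r0=0x0e
body[4] add  r4, r0, #22 -> r4=0x24
epilogue: pop r4=0x68, sp=0xd1
r0: caller-saved, written=True
r1: caller-saved, written=True
r4: callee-saved, written=True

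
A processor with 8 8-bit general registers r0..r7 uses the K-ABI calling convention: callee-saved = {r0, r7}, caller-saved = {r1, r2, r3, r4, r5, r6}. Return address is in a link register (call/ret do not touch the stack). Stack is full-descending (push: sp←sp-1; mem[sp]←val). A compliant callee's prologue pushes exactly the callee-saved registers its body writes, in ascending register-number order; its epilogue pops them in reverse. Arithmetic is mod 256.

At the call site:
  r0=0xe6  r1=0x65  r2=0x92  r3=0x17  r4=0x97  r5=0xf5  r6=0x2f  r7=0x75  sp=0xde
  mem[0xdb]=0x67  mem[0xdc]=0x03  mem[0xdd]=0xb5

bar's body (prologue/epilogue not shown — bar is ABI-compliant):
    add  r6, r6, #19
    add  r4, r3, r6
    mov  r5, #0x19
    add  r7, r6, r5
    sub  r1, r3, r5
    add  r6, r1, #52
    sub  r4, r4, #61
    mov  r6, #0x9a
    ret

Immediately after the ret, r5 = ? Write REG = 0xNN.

prologue: push r7 → mem[0xdd]=0x75, sp=0xdd
body[0] add  r6, r6, #19 → r6=0x42
body[1] add  r4, r3, r6 → r4=0x59
body[2] mov  r5, #0x19 → r5=0x19
body[3] add  r7, r6, r5 → r7=0x5b
body[4] sub  r1, r3, r5 → r1=0xfe
body[5] add  r6, r1, #52 → r6=0x32
body[6] sub  r4, r4, #61 → r4=0x1c
body[7] mov  r6, #0x9a → r6=0x9a
epilogue: pop r7=0x75, sp=0xde
r5 is caller-saved → body value

REG = 0x19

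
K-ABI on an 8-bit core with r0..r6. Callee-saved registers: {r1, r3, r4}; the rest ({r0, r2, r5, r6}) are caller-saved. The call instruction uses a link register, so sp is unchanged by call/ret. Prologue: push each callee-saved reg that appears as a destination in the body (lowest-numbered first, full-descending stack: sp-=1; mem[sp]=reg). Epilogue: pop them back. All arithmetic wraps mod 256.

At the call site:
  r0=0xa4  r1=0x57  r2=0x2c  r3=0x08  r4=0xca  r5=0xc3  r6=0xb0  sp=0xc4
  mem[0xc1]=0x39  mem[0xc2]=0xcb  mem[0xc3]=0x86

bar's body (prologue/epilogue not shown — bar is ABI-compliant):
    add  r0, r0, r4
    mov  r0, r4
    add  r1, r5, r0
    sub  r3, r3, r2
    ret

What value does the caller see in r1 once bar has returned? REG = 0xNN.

REG = 0x57

prologue: push r1 → mem[0xc3]=0x57, sp=0xc3
prologue: push r3 → mem[0xc2]=0x08, sp=0xc2
body[0] add  r0, r0, r4 → r0=0x6e
body[1] mov  r0, r4 → r0=0xca
body[2] add  r1, r5, r0 → r1=0x8d
body[3] sub  r3, r3, r2 → r3=0xdc
epilogue: pop r3=0x08, sp=0xc3
epilogue: pop r1=0x57, sp=0xc4
r1 is callee-saved → restored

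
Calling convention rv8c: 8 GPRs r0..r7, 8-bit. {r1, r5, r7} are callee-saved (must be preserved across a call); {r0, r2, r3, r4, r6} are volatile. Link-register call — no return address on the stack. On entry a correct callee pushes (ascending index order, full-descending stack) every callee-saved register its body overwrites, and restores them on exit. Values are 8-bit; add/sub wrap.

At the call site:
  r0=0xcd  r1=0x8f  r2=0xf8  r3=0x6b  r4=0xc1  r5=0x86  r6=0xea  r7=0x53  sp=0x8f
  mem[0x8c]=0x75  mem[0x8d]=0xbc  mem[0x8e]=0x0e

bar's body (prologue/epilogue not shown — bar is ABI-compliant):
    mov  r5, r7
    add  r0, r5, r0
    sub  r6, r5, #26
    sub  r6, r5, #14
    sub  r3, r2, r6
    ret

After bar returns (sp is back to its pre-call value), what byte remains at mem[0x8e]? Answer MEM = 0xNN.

prologue: push r5 → mem[0x8e]=0x86, sp=0x8e
body[0] mov  r5, r7 → r5=0x53
body[1] add  r0, r5, r0 → r0=0x20
body[2] sub  r6, r5, #26 → r6=0x39
body[3] sub  r6, r5, #14 → r6=0x45
body[4] sub  r3, r2, r6 → r3=0xb3
epilogue: pop r5=0x86, sp=0x8f
prologue pushed ['r5'] at ['0x8e']

MEM = 0x86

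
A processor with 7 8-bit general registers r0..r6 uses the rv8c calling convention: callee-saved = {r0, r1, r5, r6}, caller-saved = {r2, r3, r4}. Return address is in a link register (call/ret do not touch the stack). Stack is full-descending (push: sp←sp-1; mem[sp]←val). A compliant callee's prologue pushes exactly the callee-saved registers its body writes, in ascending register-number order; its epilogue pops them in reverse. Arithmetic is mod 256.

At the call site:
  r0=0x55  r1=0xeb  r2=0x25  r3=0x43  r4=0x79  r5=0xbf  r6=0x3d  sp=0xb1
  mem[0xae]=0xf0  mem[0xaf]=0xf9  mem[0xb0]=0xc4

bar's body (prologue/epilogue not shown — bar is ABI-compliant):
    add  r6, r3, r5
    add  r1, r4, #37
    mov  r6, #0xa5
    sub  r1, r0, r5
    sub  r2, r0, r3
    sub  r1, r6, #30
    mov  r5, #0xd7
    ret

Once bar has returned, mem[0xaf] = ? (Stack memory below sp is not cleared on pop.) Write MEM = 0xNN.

MEM = 0xbf

prologue: push r1 → mem[0xb0]=0xeb, sp=0xb0
prologue: push r5 → mem[0xaf]=0xbf, sp=0xaf
prologue: push r6 → mem[0xae]=0x3d, sp=0xae
body[0] add  r6, r3, r5 → r6=0x02
body[1] add  r1, r4, #37 → r1=0x9e
body[2] mov  r6, #0xa5 → r6=0xa5
body[3] sub  r1, r0, r5 → r1=0x96
body[4] sub  r2, r0, r3 → r2=0x12
body[5] sub  r1, r6, #30 → r1=0x87
body[6] mov  r5, #0xd7 → r5=0xd7
epilogue: pop r6=0x3d, sp=0xaf
epilogue: pop r5=0xbf, sp=0xb0
epilogue: pop r1=0xeb, sp=0xb1
prologue pushed ['r1', 'r5', 'r6'] at ['0xb0', '0xaf', '0xae']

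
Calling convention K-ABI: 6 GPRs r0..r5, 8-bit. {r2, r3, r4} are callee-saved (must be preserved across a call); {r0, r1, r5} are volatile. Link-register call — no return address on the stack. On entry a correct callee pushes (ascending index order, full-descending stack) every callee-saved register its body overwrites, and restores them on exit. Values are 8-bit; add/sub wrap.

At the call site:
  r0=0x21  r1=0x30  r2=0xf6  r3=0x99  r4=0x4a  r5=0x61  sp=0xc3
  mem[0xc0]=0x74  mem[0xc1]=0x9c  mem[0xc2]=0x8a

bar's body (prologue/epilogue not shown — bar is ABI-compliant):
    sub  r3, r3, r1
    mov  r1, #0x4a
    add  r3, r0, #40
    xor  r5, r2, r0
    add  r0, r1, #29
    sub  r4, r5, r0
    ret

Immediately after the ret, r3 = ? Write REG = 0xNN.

REG = 0x99

prologue: push r3 → mem[0xc2]=0x99, sp=0xc2
prologue: push r4 → mem[0xc1]=0x4a, sp=0xc1
body[0] sub  r3, r3, r1 → r3=0x69
body[1] mov  r1, #0x4a → r1=0x4a
body[2] add  r3, r0, #40 → r3=0x49
body[3] xor  r5, r2, r0 → r5=0xd7
body[4] add  r0, r1, #29 → r0=0x67
body[5] sub  r4, r5, r0 → r4=0x70
epilogue: pop r4=0x4a, sp=0xc2
epilogue: pop r3=0x99, sp=0xc3
r3 is callee-saved → restored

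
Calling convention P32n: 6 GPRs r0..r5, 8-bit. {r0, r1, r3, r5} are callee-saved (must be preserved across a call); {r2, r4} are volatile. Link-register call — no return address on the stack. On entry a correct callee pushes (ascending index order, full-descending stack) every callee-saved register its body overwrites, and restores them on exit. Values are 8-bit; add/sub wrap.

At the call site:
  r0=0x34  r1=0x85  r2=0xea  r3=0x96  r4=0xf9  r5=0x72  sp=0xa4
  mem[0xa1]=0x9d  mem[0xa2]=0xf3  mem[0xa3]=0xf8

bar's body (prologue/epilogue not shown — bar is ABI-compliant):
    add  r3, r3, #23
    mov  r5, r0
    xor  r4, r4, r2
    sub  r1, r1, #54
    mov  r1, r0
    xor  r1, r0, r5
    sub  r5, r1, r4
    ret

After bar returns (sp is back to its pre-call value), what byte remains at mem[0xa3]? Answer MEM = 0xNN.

prologue: push r1 -> mem[0xa3]=0x85, sp=0xa3
prologue: push r3 -> mem[0xa2]=0x96, sp=0xa2
prologue: push r5 -> mem[0xa1]=0x72, sp=0xa1
body[0] add  r3, r3, #23 -> r3=0xad
body[1] mov  r5, r0 -> r5=0x34
body[2] xor  r4, r4, r2 -> r4=0x13
body[3] sub  r1, r1, #54 -> r1=0x4f
body[4] mov  r1, r0 -> r1=0x34
body[5] xor  r1, r0, r5 -> r1=0x00
body[6] sub  r5, r1, r4 -> r5=0xed
epilogue: pop r5=0x72, sp=0xa2
epilogue: pop r3=0x96, sp=0xa3
epilogue: pop r1=0x85, sp=0xa4
prologue pushed ['r1', 'r3', 'r5'] at ['0xa3', '0xa2', '0xa1']

MEM = 0x85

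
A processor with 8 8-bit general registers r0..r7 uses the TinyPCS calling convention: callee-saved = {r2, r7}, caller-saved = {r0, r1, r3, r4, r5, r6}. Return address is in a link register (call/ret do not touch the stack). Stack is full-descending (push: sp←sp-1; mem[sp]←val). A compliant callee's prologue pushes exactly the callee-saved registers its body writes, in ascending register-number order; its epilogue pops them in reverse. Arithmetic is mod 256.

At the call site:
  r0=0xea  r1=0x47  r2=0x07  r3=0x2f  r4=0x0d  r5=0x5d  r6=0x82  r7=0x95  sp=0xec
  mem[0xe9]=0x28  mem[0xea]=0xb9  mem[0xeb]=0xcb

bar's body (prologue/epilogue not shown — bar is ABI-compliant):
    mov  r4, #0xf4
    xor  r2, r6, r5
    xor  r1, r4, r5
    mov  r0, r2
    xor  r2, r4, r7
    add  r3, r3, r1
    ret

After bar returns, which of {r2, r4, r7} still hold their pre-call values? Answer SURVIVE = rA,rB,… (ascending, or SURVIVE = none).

prologue: push r2 -> mem[0xeb]=0x07, sp=0xeb
body[0] mov  r4, #0xf4 -> r4=0xf4
body[1] xor  r2, r6, r5 -> r2=0xdf
body[2] xor  r1, r4, r5 -> r1=0xa9
body[3] mov  r0, r2 -> r0=0xdf
body[4] xor  r2, r4, r7 -> r2=0x61
body[5] add  r3, r3, r1 -> r3=0xd8
epilogue: pop r2=0x07, sp=0xec
r2: callee-saved, written=True
r4: caller-saved, written=True
r7: callee-saved, written=False

SURVIVE = r2,r7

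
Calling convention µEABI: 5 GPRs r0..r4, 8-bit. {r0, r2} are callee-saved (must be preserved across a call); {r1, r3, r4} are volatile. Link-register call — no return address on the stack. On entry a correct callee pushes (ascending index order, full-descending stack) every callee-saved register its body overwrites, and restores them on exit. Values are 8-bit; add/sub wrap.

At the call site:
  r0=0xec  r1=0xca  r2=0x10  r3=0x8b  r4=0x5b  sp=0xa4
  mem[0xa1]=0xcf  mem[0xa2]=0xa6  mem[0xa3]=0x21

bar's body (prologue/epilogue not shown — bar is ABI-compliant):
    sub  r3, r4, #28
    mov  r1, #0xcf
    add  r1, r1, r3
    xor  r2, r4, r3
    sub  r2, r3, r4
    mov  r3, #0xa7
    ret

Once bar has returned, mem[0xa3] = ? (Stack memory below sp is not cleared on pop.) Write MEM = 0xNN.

MEM = 0x10

prologue: push r2 → mem[0xa3]=0x10, sp=0xa3
body[0] sub  r3, r4, #28 → r3=0x3f
body[1] mov  r1, #0xcf → r1=0xcf
body[2] add  r1, r1, r3 → r1=0x0e
body[3] xor  r2, r4, r3 → r2=0x64
body[4] sub  r2, r3, r4 → r2=0xe4
body[5] mov  r3, #0xa7 → r3=0xa7
epilogue: pop r2=0x10, sp=0xa4
prologue pushed ['r2'] at ['0xa3']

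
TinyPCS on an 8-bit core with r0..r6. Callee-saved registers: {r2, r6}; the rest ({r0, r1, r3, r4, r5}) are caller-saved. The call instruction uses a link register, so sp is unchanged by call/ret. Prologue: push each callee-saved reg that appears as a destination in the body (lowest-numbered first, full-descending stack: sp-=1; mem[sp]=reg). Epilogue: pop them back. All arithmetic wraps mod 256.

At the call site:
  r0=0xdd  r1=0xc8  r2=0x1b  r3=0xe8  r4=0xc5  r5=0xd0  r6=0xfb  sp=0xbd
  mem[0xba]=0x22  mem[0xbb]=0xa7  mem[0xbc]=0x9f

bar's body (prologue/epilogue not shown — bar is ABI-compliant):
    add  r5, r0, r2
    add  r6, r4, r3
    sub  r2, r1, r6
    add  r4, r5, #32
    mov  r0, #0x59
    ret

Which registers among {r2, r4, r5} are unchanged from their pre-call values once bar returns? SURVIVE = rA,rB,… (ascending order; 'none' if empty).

prologue: push r2 -> mem[0xbc]=0x1b, sp=0xbc
prologue: push r6 -> mem[0xbb]=0xfb, sp=0xbb
body[0] add  r5, r0, r2 -> r5=0xf8
body[1] add  r6, r4, r3 -> r6=0xad
body[2] sub  r2, r1, r6 -> r2=0x1b
body[3] add  r4, r5, #32 -> r4=0x18
body[4] mov  r0, #0x59 -> r0=0x59
epilogue: pop r6=0xfb, sp=0xbc
epilogue: pop r2=0x1b, sp=0xbd
r2: callee-saved, written=True
r4: caller-saved, written=True
r5: caller-saved, written=True

SURVIVE = r2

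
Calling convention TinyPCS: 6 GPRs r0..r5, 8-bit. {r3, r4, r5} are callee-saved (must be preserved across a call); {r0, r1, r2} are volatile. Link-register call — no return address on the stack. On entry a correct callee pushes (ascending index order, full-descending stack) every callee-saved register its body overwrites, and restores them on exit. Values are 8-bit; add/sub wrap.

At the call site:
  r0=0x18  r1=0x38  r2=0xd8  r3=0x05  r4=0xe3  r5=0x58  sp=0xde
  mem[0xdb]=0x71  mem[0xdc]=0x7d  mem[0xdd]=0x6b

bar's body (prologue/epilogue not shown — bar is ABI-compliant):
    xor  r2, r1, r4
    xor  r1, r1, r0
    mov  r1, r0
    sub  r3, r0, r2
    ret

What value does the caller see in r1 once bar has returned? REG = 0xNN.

prologue: push r3 → mem[0xdd]=0x05, sp=0xdd
body[0] xor  r2, r1, r4 → r2=0xdb
body[1] xor  r1, r1, r0 → r1=0x20
body[2] mov  r1, r0 → r1=0x18
body[3] sub  r3, r0, r2 → r3=0x3d
epilogue: pop r3=0x05, sp=0xde
r1 is caller-saved → body value

REG = 0x18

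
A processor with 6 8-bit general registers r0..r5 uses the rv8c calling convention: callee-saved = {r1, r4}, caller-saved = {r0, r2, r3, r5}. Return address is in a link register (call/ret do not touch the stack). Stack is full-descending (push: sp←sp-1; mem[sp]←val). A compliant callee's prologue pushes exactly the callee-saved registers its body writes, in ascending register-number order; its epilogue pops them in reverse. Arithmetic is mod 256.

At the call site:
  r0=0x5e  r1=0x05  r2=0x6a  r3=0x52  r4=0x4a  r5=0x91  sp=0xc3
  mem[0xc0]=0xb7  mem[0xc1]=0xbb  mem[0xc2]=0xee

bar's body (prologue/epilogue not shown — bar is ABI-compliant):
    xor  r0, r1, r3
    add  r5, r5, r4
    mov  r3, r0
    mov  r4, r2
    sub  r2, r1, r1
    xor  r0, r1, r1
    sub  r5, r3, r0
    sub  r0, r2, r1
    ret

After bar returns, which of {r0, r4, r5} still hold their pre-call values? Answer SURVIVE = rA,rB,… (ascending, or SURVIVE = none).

prologue: push r4 → mem[0xc2]=0x4a, sp=0xc2
body[0] xor  r0, r1, r3 → r0=0x57
body[1] add  r5, r5, r4 → r5=0xdb
body[2] mov  r3, r0 → r3=0x57
body[3] mov  r4, r2 → r4=0x6a
body[4] sub  r2, r1, r1 → r2=0x00
body[5] xor  r0, r1, r1 → r0=0x00
body[6] sub  r5, r3, r0 → r5=0x57
body[7] sub  r0, r2, r1 → r0=0xfb
epilogue: pop r4=0x4a, sp=0xc3
r0: caller-saved, written=True
r4: callee-saved, written=True
r5: caller-saved, written=True

SURVIVE = r4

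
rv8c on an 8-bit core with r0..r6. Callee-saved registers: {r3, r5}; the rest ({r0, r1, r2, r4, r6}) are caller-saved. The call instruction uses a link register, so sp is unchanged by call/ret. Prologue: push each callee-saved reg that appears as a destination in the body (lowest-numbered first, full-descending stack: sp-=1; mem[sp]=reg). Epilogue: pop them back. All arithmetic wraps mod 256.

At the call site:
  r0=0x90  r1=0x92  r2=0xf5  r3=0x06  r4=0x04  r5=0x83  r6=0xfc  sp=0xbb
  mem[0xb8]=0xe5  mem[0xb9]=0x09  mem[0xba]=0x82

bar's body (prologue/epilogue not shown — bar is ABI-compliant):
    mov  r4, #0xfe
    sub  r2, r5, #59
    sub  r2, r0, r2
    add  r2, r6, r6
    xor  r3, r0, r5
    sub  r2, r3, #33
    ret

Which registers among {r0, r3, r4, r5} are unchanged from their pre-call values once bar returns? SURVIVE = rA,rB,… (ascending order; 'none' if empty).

SURVIVE = r0,r3,r5

prologue: push r3 -> mem[0xba]=0x06, sp=0xba
body[0] mov  r4, #0xfe -> r4=0xfe
body[1] sub  r2, r5, #59 -> r2=0x48
body[2] sub  r2, r0, r2 -> r2=0x48
body[3] add  r2, r6, r6 -> r2=0xf8
body[4] xor  r3, r0, r5 -> r3=0x13
body[5] sub  r2, r3, #33 -> r2=0xf2
epilogue: pop r3=0x06, sp=0xbb
r0: caller-saved, written=False
r3: callee-saved, written=True
r4: caller-saved, written=True
r5: callee-saved, written=False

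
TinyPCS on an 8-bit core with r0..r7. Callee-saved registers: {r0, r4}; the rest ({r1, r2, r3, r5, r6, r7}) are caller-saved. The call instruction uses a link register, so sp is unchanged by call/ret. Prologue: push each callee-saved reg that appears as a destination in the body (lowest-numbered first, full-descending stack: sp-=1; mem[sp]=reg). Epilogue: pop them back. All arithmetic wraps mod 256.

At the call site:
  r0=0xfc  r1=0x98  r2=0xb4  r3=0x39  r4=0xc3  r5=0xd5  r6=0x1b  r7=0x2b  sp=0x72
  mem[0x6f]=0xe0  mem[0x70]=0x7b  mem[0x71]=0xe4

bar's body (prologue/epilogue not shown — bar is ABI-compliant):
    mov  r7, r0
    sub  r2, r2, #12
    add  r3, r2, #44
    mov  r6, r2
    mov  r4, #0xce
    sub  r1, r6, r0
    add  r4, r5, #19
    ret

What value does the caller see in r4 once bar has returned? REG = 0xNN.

prologue: push r4 -> mem[0x71]=0xc3, sp=0x71
body[0] mov  r7, r0 -> r7=0xfc
body[1] sub  r2, r2, #12 -> r2=0xa8
body[2] add  r3, r2, #44 -> r3=0xd4
body[3] mov  r6, r2 -> r6=0xa8
body[4] mov  r4, #0xce -> r4=0xce
body[5] sub  r1, r6, r0 -> r1=0xac
body[6] add  r4, r5, #19 -> r4=0xe8
epilogue: pop r4=0xc3, sp=0x72
r4 is callee-saved -> restored

REG = 0xc3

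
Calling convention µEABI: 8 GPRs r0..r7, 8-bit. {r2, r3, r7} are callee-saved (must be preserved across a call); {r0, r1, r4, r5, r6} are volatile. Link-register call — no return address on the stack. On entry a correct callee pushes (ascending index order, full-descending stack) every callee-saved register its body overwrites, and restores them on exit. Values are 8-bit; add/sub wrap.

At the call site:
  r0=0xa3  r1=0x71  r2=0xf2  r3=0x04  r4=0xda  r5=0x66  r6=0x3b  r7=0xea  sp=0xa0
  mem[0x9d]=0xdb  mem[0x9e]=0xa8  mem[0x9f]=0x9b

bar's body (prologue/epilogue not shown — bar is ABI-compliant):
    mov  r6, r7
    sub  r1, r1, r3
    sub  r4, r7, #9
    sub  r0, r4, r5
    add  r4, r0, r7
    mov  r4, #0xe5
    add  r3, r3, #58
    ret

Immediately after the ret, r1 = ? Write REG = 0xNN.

prologue: push r3 -> mem[0x9f]=0x04, sp=0x9f
body[0] mov  r6, r7 -> r6=0xea
body[1] sub  r1, r1, r3 -> r1=0x6d
body[2] sub  r4, r7, #9 -> r4=0xe1
body[3] sub  r0, r4, r5 -> r0=0x7b
body[4] add  r4, r0, r7 -> r4=0x65
body[5] mov  r4, #0xe5 -> r4=0xe5
body[6] add  r3, r3, #58 -> r3=0x3e
epilogue: pop r3=0x04, sp=0xa0
r1 is caller-saved -> body value

REG = 0x6d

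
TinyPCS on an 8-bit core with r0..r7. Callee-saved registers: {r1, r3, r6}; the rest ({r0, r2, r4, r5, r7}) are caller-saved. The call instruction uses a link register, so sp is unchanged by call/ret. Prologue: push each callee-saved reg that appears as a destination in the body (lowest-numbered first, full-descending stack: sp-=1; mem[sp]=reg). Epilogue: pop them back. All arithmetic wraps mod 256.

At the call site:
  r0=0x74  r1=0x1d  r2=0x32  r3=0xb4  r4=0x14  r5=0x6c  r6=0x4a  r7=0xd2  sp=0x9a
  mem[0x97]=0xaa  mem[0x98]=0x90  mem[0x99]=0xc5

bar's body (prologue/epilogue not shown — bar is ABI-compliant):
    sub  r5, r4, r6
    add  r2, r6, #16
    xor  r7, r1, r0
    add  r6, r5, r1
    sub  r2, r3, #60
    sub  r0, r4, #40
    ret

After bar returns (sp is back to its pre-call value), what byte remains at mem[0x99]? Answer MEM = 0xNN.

MEM = 0x4a

prologue: push r6 -> mem[0x99]=0x4a, sp=0x99
body[0] sub  r5, r4, r6 -> r5=0xca
body[1] add  r2, r6, #16 -> r2=0x5a
body[2] xor  r7, r1, r0 -> r7=0x69
body[3] add  r6, r5, r1 -> r6=0xe7
body[4] sub  r2, r3, #60 -> r2=0x78
body[5] sub  r0, r4, #40 -> r0=0xec
epilogue: pop r6=0x4a, sp=0x9a
prologue pushed ['r6'] at ['0x99']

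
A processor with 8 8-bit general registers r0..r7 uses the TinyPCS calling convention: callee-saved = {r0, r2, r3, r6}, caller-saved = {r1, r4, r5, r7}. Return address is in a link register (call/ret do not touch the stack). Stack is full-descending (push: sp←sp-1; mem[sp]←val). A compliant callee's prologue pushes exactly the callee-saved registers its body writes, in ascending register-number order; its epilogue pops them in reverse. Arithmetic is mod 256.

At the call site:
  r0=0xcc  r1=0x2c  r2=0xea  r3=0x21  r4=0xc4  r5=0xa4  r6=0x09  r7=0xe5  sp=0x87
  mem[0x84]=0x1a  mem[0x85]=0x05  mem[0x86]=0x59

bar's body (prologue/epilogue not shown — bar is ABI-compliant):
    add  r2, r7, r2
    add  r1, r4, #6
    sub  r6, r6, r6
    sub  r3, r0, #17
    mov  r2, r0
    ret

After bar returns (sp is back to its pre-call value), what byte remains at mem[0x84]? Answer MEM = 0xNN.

prologue: push r2 -> mem[0x86]=0xea, sp=0x86
prologue: push r3 -> mem[0x85]=0x21, sp=0x85
prologue: push r6 -> mem[0x84]=0x09, sp=0x84
body[0] add  r2, r7, r2 -> r2=0xcf
body[1] add  r1, r4, #6 -> r1=0xca
body[2] sub  r6, r6, r6 -> r6=0x00
body[3] sub  r3, r0, #17 -> r3=0xbb
body[4] mov  r2, r0 -> r2=0xcc
epilogue: pop r6=0x09, sp=0x85
epilogue: pop r3=0x21, sp=0x86
epilogue: pop r2=0xea, sp=0x87
prologue pushed ['r2', 'r3', 'r6'] at ['0x86', '0x85', '0x84']

MEM = 0x09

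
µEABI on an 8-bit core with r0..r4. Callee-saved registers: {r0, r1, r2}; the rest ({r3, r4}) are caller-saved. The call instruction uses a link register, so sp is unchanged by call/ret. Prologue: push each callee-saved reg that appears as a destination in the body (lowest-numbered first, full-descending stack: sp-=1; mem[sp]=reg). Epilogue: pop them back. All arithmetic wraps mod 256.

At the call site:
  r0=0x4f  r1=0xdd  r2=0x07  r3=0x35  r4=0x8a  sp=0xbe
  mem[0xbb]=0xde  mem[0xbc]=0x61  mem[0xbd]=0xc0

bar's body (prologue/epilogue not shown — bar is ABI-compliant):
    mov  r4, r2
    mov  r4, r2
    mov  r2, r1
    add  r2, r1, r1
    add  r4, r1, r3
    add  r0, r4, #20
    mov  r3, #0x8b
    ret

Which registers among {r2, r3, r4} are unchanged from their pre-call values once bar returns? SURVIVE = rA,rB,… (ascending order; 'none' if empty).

prologue: push r0 -> mem[0xbd]=0x4f, sp=0xbd
prologue: push r2 -> mem[0xbc]=0x07, sp=0xbc
body[0] mov  r4, r2 -> r4=0x07
body[1] mov  r4, r2 -> r4=0x07
body[2] mov  r2, r1 -> r2=0xdd
body[3] add  r2, r1, r1 -> r2=0xba
body[4] add  r4, r1, r3 -> r4=0x12
body[5] add  r0, r4, #20 -> r0=0x26
body[6] mov  r3, #0x8b -> r3=0x8b
epilogue: pop r2=0x07, sp=0xbd
epilogue: pop r0=0x4f, sp=0xbe
r2: callee-saved, written=True
r3: caller-saved, written=True
r4: caller-saved, written=True

SURVIVE = r2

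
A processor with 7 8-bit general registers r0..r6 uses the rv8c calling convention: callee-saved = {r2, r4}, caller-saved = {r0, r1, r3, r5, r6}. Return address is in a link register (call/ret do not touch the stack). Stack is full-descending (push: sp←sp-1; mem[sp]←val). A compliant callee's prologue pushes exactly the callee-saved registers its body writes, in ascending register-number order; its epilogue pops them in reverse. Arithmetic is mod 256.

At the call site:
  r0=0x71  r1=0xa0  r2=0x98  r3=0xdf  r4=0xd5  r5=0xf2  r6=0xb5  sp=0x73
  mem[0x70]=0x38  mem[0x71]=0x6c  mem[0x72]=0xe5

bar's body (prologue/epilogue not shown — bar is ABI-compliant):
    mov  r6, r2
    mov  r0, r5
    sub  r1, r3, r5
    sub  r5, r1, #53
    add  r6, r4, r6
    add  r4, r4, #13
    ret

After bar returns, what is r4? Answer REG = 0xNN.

REG = 0xd5

prologue: push r4 -> mem[0x72]=0xd5, sp=0x72
body[0] mov  r6, r2 -> r6=0x98
body[1] mov  r0, r5 -> r0=0xf2
body[2] sub  r1, r3, r5 -> r1=0xed
body[3] sub  r5, r1, #53 -> r5=0xb8
body[4] add  r6, r4, r6 -> r6=0x6d
body[5] add  r4, r4, #13 -> r4=0xe2
epilogue: pop r4=0xd5, sp=0x73
r4 is callee-saved -> restored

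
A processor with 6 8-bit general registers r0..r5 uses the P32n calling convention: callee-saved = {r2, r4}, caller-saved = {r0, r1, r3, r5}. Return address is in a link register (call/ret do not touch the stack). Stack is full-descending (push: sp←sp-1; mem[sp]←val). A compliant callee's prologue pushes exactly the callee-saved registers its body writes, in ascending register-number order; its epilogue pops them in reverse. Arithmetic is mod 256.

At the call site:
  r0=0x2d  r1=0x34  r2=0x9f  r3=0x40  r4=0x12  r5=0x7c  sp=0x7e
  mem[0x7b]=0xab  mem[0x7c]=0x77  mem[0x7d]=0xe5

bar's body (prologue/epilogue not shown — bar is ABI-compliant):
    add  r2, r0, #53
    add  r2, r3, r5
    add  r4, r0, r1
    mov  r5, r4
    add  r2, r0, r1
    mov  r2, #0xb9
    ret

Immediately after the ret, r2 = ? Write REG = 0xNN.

REG = 0x9f

prologue: push r2 -> mem[0x7d]=0x9f, sp=0x7d
prologue: push r4 -> mem[0x7c]=0x12, sp=0x7c
body[0] add  r2, r0, #53 -> r2=0x62
body[1] add  r2, r3, r5 -> r2=0xbc
body[2] add  r4, r0, r1 -> r4=0x61
body[3] mov  r5, r4 -> r5=0x61
body[4] add  r2, r0, r1 -> r2=0x61
body[5] mov  r2, #0xb9 -> r2=0xb9
epilogue: pop r4=0x12, sp=0x7d
epilogue: pop r2=0x9f, sp=0x7e
r2 is callee-saved -> restored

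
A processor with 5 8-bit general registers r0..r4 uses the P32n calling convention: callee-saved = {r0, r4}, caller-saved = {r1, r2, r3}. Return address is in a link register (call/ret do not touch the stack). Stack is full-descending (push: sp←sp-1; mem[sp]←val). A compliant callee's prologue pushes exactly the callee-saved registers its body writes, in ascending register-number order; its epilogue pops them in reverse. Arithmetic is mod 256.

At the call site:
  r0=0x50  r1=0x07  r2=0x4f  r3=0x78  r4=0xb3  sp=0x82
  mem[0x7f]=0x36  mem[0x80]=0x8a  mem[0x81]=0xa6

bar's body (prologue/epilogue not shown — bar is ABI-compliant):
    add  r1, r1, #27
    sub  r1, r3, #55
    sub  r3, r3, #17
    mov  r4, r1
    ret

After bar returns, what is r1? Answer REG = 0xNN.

REG = 0x41

prologue: push r4 -> mem[0x81]=0xb3, sp=0x81
body[0] add  r1, r1, #27 -> r1=0x22
body[1] sub  r1, r3, #55 -> r1=0x41
body[2] sub  r3, r3, #17 -> r3=0x67
body[3] mov  r4, r1 -> r4=0x41
epilogue: pop r4=0xb3, sp=0x82
r1 is caller-saved -> body value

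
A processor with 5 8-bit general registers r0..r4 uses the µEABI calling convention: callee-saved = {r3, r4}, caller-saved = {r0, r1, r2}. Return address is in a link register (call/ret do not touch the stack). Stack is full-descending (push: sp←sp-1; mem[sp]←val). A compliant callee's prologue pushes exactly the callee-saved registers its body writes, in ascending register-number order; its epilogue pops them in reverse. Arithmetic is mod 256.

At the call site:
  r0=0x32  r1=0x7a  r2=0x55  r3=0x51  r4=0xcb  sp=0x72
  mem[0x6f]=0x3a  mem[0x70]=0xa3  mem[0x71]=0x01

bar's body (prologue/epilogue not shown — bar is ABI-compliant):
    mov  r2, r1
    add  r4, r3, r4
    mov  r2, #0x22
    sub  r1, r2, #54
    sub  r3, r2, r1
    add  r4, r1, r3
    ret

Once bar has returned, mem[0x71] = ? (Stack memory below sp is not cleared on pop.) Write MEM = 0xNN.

prologue: push r3 → mem[0x71]=0x51, sp=0x71
prologue: push r4 → mem[0x70]=0xcb, sp=0x70
body[0] mov  r2, r1 → r2=0x7a
body[1] add  r4, r3, r4 → r4=0x1c
body[2] mov  r2, #0x22 → r2=0x22
body[3] sub  r1, r2, #54 → r1=0xec
body[4] sub  r3, r2, r1 → r3=0x36
body[5] add  r4, r1, r3 → r4=0x22
epilogue: pop r4=0xcb, sp=0x71
epilogue: pop r3=0x51, sp=0x72
prologue pushed ['r3', 'r4'] at ['0x71', '0x70']

MEM = 0x51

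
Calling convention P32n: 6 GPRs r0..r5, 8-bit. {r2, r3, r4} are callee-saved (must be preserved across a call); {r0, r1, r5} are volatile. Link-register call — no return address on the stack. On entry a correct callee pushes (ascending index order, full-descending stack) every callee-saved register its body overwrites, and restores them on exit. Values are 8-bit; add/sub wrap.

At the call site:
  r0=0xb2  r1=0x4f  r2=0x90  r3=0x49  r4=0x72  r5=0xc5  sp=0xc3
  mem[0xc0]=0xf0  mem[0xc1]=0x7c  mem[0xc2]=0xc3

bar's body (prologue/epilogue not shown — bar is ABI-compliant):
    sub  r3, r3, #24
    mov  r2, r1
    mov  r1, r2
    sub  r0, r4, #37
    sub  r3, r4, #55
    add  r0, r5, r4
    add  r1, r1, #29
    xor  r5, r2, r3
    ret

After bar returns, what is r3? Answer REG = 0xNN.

prologue: push r2 -> mem[0xc2]=0x90, sp=0xc2
prologue: push r3 -> mem[0xc1]=0x49, sp=0xc1
body[0] sub  r3, r3, #24 -> r3=0x31
body[1] mov  r2, r1 -> r2=0x4f
body[2] mov  r1, r2 -> r1=0x4f
body[3] sub  r0, r4, #37 -> r0=0x4d
body[4] sub  r3, r4, #55 -> r3=0x3b
body[5] add  r0, r5, r4 -> r0=0x37
body[6] add  r1, r1, #29 -> r1=0x6c
body[7] xor  r5, r2, r3 -> r5=0x74
epilogue: pop r3=0x49, sp=0xc2
epilogue: pop r2=0x90, sp=0xc3
r3 is callee-saved -> restored

REG = 0x49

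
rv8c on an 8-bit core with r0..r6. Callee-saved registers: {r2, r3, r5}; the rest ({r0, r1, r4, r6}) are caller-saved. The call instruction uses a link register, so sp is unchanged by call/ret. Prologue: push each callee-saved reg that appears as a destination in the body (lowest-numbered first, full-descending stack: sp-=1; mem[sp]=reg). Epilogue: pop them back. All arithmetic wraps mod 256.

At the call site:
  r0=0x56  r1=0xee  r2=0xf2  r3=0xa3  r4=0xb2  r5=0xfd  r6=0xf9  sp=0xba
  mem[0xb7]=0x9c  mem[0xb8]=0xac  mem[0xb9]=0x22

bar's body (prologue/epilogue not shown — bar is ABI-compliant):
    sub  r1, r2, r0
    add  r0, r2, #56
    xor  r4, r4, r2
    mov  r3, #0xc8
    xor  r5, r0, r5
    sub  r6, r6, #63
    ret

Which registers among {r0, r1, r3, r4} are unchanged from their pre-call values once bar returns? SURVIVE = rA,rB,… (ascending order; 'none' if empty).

SURVIVE = r3

prologue: push r3 -> mem[0xb9]=0xa3, sp=0xb9
prologue: push r5 -> mem[0xb8]=0xfd, sp=0xb8
body[0] sub  r1, r2, r0 -> r1=0x9c
body[1] add  r0, r2, #56 -> r0=0x2a
body[2] xor  r4, r4, r2 -> r4=0x40
body[3] mov  r3, #0xc8 -> r3=0xc8
body[4] xor  r5, r0, r5 -> r5=0xd7
body[5] sub  r6, r6, #63 -> r6=0xba
epilogue: pop r5=0xfd, sp=0xb9
epilogue: pop r3=0xa3, sp=0xba
r0: caller-saved, written=True
r1: caller-saved, written=True
r3: callee-saved, written=True
r4: caller-saved, written=True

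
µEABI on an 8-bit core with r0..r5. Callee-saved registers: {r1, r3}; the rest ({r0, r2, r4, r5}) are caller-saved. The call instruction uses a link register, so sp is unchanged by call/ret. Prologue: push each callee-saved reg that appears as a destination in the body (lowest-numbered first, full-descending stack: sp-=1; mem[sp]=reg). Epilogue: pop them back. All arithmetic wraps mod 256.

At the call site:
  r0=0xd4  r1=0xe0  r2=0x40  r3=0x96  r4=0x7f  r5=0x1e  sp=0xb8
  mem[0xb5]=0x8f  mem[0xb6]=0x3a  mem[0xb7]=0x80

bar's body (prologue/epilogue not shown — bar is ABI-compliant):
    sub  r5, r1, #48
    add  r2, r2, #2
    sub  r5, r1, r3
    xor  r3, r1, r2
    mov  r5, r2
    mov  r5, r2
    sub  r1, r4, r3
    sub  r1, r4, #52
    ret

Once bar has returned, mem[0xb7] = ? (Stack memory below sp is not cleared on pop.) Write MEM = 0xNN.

prologue: push r1 → mem[0xb7]=0xe0, sp=0xb7
prologue: push r3 → mem[0xb6]=0x96, sp=0xb6
body[0] sub  r5, r1, #48 → r5=0xb0
body[1] add  r2, r2, #2 → r2=0x42
body[2] sub  r5, r1, r3 → r5=0x4a
body[3] xor  r3, r1, r2 → r3=0xa2
body[4] mov  r5, r2 → r5=0x42
body[5] mov  r5, r2 → r5=0x42
body[6] sub  r1, r4, r3 → r1=0xdd
body[7] sub  r1, r4, #52 → r1=0x4b
epilogue: pop r3=0x96, sp=0xb7
epilogue: pop r1=0xe0, sp=0xb8
prologue pushed ['r1', 'r3'] at ['0xb7', '0xb6']

MEM = 0xe0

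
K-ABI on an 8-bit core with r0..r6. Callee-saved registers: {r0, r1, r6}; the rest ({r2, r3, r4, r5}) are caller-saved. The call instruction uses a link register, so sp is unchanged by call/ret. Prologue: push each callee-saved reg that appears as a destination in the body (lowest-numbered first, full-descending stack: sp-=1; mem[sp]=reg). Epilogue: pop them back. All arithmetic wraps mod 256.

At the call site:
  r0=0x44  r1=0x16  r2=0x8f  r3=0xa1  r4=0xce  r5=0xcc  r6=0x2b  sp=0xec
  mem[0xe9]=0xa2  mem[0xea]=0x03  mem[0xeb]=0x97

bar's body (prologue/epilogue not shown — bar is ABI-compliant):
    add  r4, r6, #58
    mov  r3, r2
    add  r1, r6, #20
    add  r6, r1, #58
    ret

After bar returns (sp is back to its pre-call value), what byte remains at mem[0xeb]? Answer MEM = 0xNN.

prologue: push r1 -> mem[0xeb]=0x16, sp=0xeb
prologue: push r6 -> mem[0xea]=0x2b, sp=0xea
body[0] add  r4, r6, #58 -> r4=0x65
body[1] mov  r3, r2 -> r3=0x8f
body[2] add  r1, r6, #20 -> r1=0x3f
body[3] add  r6, r1, #58 -> r6=0x79
epilogue: pop r6=0x2b, sp=0xeb
epilogue: pop r1=0x16, sp=0xec
prologue pushed ['r1', 'r6'] at ['0xeb', '0xea']

MEM = 0x16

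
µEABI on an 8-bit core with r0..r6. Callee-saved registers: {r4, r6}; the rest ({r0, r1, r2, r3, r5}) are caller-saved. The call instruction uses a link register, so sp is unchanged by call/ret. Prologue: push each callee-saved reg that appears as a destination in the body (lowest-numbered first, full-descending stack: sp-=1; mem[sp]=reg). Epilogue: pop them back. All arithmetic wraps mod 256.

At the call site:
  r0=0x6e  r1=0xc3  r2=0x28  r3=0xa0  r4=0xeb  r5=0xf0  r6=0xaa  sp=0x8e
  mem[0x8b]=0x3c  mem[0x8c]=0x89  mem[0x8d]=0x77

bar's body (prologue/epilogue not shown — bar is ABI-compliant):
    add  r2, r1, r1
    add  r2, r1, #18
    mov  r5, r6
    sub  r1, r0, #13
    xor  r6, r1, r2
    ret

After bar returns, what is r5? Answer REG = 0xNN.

prologue: push r6 → mem[0x8d]=0xaa, sp=0x8d
body[0] add  r2, r1, r1 → r2=0x86
body[1] add  r2, r1, #18 → r2=0xd5
body[2] mov  r5, r6 → r5=0xaa
body[3] sub  r1, r0, #13 → r1=0x61
body[4] xor  r6, r1, r2 → r6=0xb4
epilogue: pop r6=0xaa, sp=0x8e
r5 is caller-saved → body value

REG = 0xaa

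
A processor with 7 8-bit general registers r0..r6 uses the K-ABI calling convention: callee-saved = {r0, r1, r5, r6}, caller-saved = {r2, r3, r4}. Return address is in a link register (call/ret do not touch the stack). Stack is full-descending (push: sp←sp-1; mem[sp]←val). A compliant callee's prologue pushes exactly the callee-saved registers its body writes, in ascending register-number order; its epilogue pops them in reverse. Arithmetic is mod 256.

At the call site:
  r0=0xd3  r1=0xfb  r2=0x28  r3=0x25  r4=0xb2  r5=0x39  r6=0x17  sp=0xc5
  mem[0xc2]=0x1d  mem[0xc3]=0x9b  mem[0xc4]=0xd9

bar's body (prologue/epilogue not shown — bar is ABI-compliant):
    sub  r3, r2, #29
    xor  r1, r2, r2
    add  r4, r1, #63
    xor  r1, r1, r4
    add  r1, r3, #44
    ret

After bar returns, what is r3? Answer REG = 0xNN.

REG = 0x0b

prologue: push r1 -> mem[0xc4]=0xfb, sp=0xc4
body[0] sub  r3, r2, #29 -> r3=0x0b
body[1] xor  r1, r2, r2 -> r1=0x00
body[2] add  r4, r1, #63 -> r4=0x3f
body[3] xor  r1, r1, r4 -> r1=0x3f
body[4] add  r1, r3, #44 -> r1=0x37
epilogue: pop r1=0xfb, sp=0xc5
r3 is caller-saved -> body value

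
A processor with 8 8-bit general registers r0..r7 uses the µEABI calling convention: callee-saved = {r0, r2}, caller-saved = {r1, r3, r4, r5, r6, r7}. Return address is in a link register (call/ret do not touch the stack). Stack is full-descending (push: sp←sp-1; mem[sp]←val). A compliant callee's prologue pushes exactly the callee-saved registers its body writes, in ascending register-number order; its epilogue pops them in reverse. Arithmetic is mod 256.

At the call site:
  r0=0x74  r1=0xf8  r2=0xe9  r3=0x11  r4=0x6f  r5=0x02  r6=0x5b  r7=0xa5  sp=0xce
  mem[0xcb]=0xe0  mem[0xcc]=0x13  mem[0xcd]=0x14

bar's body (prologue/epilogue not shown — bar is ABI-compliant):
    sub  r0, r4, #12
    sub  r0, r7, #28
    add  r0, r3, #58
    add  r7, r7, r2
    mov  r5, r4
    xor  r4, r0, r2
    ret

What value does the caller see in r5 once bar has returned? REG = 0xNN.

REG = 0x6f

prologue: push r0 → mem[0xcd]=0x74, sp=0xcd
body[0] sub  r0, r4, #12 → r0=0x63
body[1] sub  r0, r7, #28 → r0=0x89
body[2] add  r0, r3, #58 → r0=0x4b
body[3] add  r7, r7, r2 → r7=0x8e
body[4] mov  r5, r4 → r5=0x6f
body[5] xor  r4, r0, r2 → r4=0xa2
epilogue: pop r0=0x74, sp=0xce
r5 is caller-saved → body value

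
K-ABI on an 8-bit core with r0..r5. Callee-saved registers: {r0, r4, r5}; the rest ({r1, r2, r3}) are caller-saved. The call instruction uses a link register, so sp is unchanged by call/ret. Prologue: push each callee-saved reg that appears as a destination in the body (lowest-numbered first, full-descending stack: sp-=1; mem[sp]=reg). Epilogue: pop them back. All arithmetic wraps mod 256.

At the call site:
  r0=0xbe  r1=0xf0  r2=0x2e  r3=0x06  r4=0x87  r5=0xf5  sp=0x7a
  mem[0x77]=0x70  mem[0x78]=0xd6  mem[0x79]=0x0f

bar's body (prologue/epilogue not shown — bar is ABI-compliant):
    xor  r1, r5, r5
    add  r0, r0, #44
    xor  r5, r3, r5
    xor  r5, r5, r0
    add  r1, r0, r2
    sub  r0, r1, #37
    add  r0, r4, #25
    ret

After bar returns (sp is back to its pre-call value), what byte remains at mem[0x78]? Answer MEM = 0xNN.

MEM = 0xf5

prologue: push r0 -> mem[0x79]=0xbe, sp=0x79
prologue: push r5 -> mem[0x78]=0xf5, sp=0x78
body[0] xor  r1, r5, r5 -> r1=0x00
body[1] add  r0, r0, #44 -> r0=0xea
body[2] xor  r5, r3, r5 -> r5=0xf3
body[3] xor  r5, r5, r0 -> r5=0x19
body[4] add  r1, r0, r2 -> r1=0x18
body[5] sub  r0, r1, #37 -> r0=0xf3
body[6] add  r0, r4, #25 -> r0=0xa0
epilogue: pop r5=0xf5, sp=0x79
epilogue: pop r0=0xbe, sp=0x7a
prologue pushed ['r0', 'r5'] at ['0x79', '0x78']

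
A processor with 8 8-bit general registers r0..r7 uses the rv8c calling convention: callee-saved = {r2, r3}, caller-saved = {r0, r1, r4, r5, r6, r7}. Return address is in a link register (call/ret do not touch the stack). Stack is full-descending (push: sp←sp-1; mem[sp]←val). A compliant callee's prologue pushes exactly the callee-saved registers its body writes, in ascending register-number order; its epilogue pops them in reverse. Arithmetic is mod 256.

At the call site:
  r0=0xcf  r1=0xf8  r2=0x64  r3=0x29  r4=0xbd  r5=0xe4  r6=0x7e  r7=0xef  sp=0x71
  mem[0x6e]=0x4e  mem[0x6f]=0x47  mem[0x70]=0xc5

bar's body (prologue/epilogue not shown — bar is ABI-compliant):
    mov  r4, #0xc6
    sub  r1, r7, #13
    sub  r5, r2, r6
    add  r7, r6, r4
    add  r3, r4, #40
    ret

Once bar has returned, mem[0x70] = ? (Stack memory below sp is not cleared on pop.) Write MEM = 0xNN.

prologue: push r3 → mem[0x70]=0x29, sp=0x70
body[0] mov  r4, #0xc6 → r4=0xc6
body[1] sub  r1, r7, #13 → r1=0xe2
body[2] sub  r5, r2, r6 → r5=0xe6
body[3] add  r7, r6, r4 → r7=0x44
body[4] add  r3, r4, #40 → r3=0xee
epilogue: pop r3=0x29, sp=0x71
prologue pushed ['r3'] at ['0x70']

MEM = 0x29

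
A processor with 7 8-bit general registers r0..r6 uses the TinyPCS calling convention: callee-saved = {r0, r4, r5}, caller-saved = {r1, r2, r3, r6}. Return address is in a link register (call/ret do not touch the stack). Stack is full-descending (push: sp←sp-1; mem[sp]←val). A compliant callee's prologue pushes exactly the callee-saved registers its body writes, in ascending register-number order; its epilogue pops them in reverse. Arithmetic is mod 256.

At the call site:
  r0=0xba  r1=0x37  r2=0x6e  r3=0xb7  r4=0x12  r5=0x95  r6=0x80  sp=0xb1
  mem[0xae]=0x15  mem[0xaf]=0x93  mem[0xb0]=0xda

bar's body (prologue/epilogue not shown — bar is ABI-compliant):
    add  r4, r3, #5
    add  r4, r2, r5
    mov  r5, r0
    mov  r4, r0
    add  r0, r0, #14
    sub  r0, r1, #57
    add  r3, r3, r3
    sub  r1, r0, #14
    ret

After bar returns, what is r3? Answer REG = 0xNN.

prologue: push r0 -> mem[0xb0]=0xba, sp=0xb0
prologue: push r4 -> mem[0xaf]=0x12, sp=0xaf
prologue: push r5 -> mem[0xae]=0x95, sp=0xae
body[0] add  r4, r3, #5 -> r4=0xbc
body[1] add  r4, r2, r5 -> r4=0x03
body[2] mov  r5, r0 -> r5=0xba
body[3] mov  r4, r0 -> r4=0xba
body[4] add  r0, r0, #14 -> r0=0xc8
body[5] sub  r0, r1, #57 -> r0=0xfe
body[6] add  r3, r3, r3 -> r3=0x6e
body[7] sub  r1, r0, #14 -> r1=0xf0
epilogue: pop r5=0x95, sp=0xaf
epilogue: pop r4=0x12, sp=0xb0
epilogue: pop r0=0xba, sp=0xb1
r3 is caller-saved -> body value

REG = 0x6e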